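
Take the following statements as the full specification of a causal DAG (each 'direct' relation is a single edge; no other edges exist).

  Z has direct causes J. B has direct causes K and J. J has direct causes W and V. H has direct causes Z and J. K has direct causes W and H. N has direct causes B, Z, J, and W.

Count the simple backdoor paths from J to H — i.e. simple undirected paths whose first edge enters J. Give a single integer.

4

A backdoor path from J to H is any simple undirected path whose first edge points into J (i.e. leaves J via a parent).
Parents of J: {V, W}.
Enumerating:
  P1: J <- W -> K <- H
  P2: J <- W -> K -> B -> N <- Z -> H
  P3: J <- W -> N <- Z -> H
  P4: J <- W -> N <- B <- K <- H
That exhausts the simple backdoor paths. Count: 4.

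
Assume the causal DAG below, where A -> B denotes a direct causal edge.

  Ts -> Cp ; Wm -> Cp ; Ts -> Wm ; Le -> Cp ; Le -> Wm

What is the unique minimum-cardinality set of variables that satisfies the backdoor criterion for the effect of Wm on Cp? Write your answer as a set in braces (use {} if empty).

{Le, Ts}

Variables eligible for adjustment (non-descendants of Wm, excluding Wm and Cp): {Le, Ts}.
Backdoor paths from Wm to Cp:
  P1: Wm <- Le -> Cp
  P2: Wm <- Ts -> Cp
The empty set is not sufficient: P1 (Wm <- Le -> Cp) has no collider blocking it and no conditioned non-collider, so it is open.
Try {Le, Ts}:
  P1: blocked at fork node Le ∈ conditioning set.
  P2: blocked at fork node Ts ∈ conditioning set.
{Le, Ts} contains no descendant of Wm and blocks every backdoor path.
Every element of {Le, Ts} is needed (dropping Le leaves P1 open; dropping Ts leaves P2 open), so no proper subset is valid.
Among all size-2 subsets of the eligible variables, only {Le, Ts} blocks every backdoor path, so it is the unique smallest valid adjustment set.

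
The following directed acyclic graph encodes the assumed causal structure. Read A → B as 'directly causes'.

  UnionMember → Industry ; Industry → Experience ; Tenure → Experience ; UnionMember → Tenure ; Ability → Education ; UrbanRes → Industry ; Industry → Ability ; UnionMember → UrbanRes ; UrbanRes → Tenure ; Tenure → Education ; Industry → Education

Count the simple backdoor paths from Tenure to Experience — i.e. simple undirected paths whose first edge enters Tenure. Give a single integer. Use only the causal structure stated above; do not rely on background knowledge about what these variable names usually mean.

A backdoor path from Tenure to Experience is any simple undirected path whose first edge points into Tenure (i.e. leaves Tenure via a parent).
Parents of Tenure: {UnionMember, UrbanRes}.
Enumerating:
  P1: Tenure <- UnionMember -> UrbanRes -> Industry -> Experience
  P2: Tenure <- UnionMember -> Industry -> Experience
  P3: Tenure <- UrbanRes <- UnionMember -> Industry -> Experience
  P4: Tenure <- UrbanRes -> Industry -> Experience
That exhausts the simple backdoor paths. Count: 4.

4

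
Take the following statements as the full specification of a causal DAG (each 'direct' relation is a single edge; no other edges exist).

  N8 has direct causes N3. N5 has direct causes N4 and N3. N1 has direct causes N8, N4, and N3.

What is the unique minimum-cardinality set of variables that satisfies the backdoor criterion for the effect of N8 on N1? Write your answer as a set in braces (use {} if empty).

Variables eligible for adjustment (non-descendants of N8, excluding N8 and N1): {N3, N4, N5}.
Backdoor paths from N8 to N1:
  P1: N8 <- N3 -> N5 <- N4 -> N1
  P2: N8 <- N3 -> N1
The empty set is not sufficient: P2 (N8 <- N3 -> N1) has no collider blocking it and no conditioned non-collider, so it is open.
Try {N3}:
  P1: blocked at fork node N3 ∈ conditioning set.
  P2: blocked at fork node N3 ∈ conditioning set.
{N3} contains no descendant of N8 and blocks every backdoor path.
No other singleton works — e.g. {N4} leaves P2 open — so {N3} is the unique smallest valid adjustment set.

{N3}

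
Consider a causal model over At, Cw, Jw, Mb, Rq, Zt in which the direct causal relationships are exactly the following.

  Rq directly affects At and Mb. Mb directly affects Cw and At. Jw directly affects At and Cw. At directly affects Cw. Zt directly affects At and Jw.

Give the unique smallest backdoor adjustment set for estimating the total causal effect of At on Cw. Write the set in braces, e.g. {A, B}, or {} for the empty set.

{Jw, Mb}

Variables eligible for adjustment (non-descendants of At, excluding At and Cw): {Jw, Mb, Rq, Zt}.
Backdoor paths from At to Cw:
  P1: At <- Zt -> Jw -> Cw
  P2: At <- Rq -> Mb -> Cw
  P3: At <- Mb -> Cw
  P4: At <- Jw -> Cw
The empty set is not sufficient: P1 (At <- Zt -> Jw -> Cw) has no collider blocking it and no conditioned non-collider, so it is open.
Try {Jw, Mb}:
  P1: blocked at chain node Jw ∈ conditioning set.
  P2: blocked at chain node Mb ∈ conditioning set.
  P3: blocked at fork node Mb ∈ conditioning set.
  P4: blocked at fork node Jw ∈ conditioning set.
{Jw, Mb} contains no descendant of At and blocks every backdoor path.
Every element of {Jw, Mb} is needed (dropping Jw leaves P1 open; dropping Mb leaves P2 open), so no proper subset is valid.
Among all size-2 subsets of the eligible variables, only {Jw, Mb} blocks every backdoor path, so it is the unique smallest valid adjustment set.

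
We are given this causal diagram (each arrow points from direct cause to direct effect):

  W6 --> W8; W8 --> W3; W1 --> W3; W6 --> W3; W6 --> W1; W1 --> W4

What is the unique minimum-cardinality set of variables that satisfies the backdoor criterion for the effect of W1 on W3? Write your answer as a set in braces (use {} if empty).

Variables eligible for adjustment (non-descendants of W1, excluding W1 and W3): {W6, W8}.
Backdoor paths from W1 to W3:
  P1: W1 <- W6 -> W8 -> W3
  P2: W1 <- W6 -> W3
The empty set is not sufficient: P1 (W1 <- W6 -> W8 -> W3) has no collider blocking it and no conditioned non-collider, so it is open.
Try {W6}:
  P1: blocked at fork node W6 ∈ conditioning set.
  P2: blocked at fork node W6 ∈ conditioning set.
{W6} contains no descendant of W1 and blocks every backdoor path.
No other singleton works — e.g. {W8} leaves P2 open — so {W6} is the unique smallest valid adjustment set.

{W6}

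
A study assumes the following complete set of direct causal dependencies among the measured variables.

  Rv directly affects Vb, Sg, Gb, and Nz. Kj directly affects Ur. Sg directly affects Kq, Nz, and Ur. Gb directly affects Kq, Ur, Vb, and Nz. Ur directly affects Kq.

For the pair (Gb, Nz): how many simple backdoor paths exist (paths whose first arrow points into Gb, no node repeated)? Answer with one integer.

A backdoor path from Gb to Nz is any simple undirected path whose first edge points into Gb (i.e. leaves Gb via a parent).
Parents of Gb: {Rv}.
Enumerating:
  P1: Gb <- Rv -> Sg -> Nz
  P2: Gb <- Rv -> Nz
That exhausts the simple backdoor paths. Count: 2.

2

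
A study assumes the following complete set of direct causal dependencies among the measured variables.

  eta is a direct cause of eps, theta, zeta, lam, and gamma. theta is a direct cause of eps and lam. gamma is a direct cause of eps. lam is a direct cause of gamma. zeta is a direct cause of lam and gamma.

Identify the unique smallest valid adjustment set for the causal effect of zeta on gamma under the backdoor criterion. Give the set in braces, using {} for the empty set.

Variables eligible for adjustment (non-descendants of zeta, excluding zeta and gamma): {eta, theta}.
Backdoor paths from zeta to gamma:
  P1: zeta <- eta -> theta -> lam -> gamma
  P2: zeta <- eta -> theta -> eps <- gamma
  P3: zeta <- eta -> lam <- theta -> eps <- gamma
  P4: zeta <- eta -> lam -> gamma
  P5: zeta <- eta -> gamma
  P6: zeta <- eta -> eps <- theta -> lam -> gamma
  P7: zeta <- eta -> eps <- gamma
The empty set is not sufficient: P1 (zeta <- eta -> theta -> lam -> gamma) has no collider blocking it and no conditioned non-collider, so it is open.
Try {eta}:
  P1: blocked at fork node eta ∈ conditioning set.
  P2: blocked at fork node eta ∈ conditioning set.
  P3: blocked at fork node eta ∈ conditioning set.
  P4: blocked at fork node eta ∈ conditioning set.
  P5: blocked at fork node eta ∈ conditioning set.
  P6: blocked at fork node eta ∈ conditioning set.
  P7: blocked at fork node eta ∈ conditioning set.
{eta} contains no descendant of zeta and blocks every backdoor path.
No other singleton works — e.g. {theta} leaves P4 open — so {eta} is the unique smallest valid adjustment set.

{eta}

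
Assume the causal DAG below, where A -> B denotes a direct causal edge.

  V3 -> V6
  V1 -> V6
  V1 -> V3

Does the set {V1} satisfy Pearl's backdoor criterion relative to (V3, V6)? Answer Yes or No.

Backdoor paths from V3 to V6 (paths whose first edge points into V3):
  P1: V3 <- V1 -> V6
Condition 1 (no descendant of V3 in the set): holds — descendants of V3 are {V6}; none are in {V1}.
Condition 2 (every backdoor path blocked by {V1}):
  P1: blocked at fork node V1 ∈ conditioning set.
{V1} satisfies the backdoor criterion.

Yes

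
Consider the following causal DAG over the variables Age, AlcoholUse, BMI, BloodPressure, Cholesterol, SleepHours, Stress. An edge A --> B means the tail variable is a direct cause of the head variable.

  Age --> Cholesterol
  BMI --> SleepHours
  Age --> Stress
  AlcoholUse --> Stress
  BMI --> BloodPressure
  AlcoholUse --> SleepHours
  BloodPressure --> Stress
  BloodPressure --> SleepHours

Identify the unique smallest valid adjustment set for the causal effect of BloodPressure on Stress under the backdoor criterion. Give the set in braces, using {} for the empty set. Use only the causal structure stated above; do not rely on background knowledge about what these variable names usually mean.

Variables eligible for adjustment (non-descendants of BloodPressure, excluding BloodPressure and Stress): {Age, AlcoholUse, BMI, Cholesterol}.
Backdoor paths from BloodPressure to Stress:
  P1: BloodPressure <- BMI -> SleepHours <- AlcoholUse -> Stress
Each backdoor path contains an unconditioned collider, so every path is already blocked with the empty conditioning set:
  P1: blocked at collider SleepHours (neither it nor any descendant is in the conditioning set).
The empty set is therefore the unique smallest valid set.

{}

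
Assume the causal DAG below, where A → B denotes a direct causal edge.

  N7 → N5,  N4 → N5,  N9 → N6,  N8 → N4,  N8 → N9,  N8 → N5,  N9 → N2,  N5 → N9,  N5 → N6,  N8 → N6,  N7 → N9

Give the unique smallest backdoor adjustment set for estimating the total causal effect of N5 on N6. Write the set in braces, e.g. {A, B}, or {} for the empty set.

{N7, N8}

Variables eligible for adjustment (non-descendants of N5, excluding N5 and N6): {N4, N7, N8}.
Backdoor paths from N5 to N6:
  P1: N5 <- N8 -> N9 -> N6
  P2: N5 <- N8 -> N6
  P3: N5 <- N7 -> N9 <- N8 -> N6
  P4: N5 <- N7 -> N9 -> N6
  P5: N5 <- N4 <- N8 -> N9 -> N6
  P6: N5 <- N4 <- N8 -> N6
The empty set is not sufficient: P1 (N5 <- N8 -> N9 -> N6) has no collider blocking it and no conditioned non-collider, so it is open.
Try {N7, N8}:
  P1: blocked at fork node N8 ∈ conditioning set.
  P2: blocked at fork node N8 ∈ conditioning set.
  P3: blocked at fork node N7 ∈ conditioning set.
  P4: blocked at fork node N7 ∈ conditioning set.
  P5: blocked at fork node N8 ∈ conditioning set.
  P6: blocked at fork node N8 ∈ conditioning set.
{N7, N8} contains no descendant of N5 and blocks every backdoor path.
Every element of {N7, N8} is needed (dropping N7 leaves P4 open; dropping N8 leaves P1 open), so no proper subset is valid.
Among all size-2 subsets of the eligible variables, only {N7, N8} blocks every backdoor path, so it is the unique smallest valid adjustment set.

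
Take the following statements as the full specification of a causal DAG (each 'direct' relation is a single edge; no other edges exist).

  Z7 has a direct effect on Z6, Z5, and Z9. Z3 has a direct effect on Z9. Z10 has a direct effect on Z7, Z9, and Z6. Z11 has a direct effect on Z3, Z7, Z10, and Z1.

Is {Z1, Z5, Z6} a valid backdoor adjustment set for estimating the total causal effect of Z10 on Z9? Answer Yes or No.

Backdoor paths from Z10 to Z9 (paths whose first edge points into Z10):
  P1: Z10 <- Z11 -> Z3 -> Z9
  P2: Z10 <- Z11 -> Z7 -> Z9
Condition 1 (no descendant of Z10 in the set): FAILS — Z5 and Z6 are descendants of Z10.
Condition 2 (every backdoor path blocked by {Z1, Z5, Z6}):
  P1: open — no interior node is in the conditioning set.
  P2: open — no interior node is in the conditioning set.
{Z1, Z5, Z6} does not satisfy the backdoor criterion.

No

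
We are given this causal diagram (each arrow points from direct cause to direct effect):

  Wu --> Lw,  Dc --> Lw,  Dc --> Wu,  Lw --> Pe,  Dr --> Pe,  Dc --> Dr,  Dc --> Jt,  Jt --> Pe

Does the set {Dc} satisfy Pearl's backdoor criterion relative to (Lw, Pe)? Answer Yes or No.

Yes

Backdoor paths from Lw to Pe (paths whose first edge points into Lw):
  P1: Lw <- Dc -> Jt -> Pe
  P2: Lw <- Dc -> Dr -> Pe
  P3: Lw <- Wu <- Dc -> Jt -> Pe
  P4: Lw <- Wu <- Dc -> Dr -> Pe
Condition 1 (no descendant of Lw in the set): holds — descendants of Lw are {Pe}; none are in {Dc}.
Condition 2 (every backdoor path blocked by {Dc}):
  P1: blocked at fork node Dc ∈ conditioning set.
  P2: blocked at fork node Dc ∈ conditioning set.
  P3: blocked at fork node Dc ∈ conditioning set.
  P4: blocked at fork node Dc ∈ conditioning set.
{Dc} satisfies the backdoor criterion.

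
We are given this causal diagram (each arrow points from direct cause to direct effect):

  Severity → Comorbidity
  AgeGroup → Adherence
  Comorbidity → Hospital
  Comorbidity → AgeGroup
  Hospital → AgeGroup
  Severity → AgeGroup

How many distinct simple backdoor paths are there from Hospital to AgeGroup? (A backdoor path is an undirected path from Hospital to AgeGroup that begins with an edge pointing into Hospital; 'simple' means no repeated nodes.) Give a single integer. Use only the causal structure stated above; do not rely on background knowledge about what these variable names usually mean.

2

A backdoor path from Hospital to AgeGroup is any simple undirected path whose first edge points into Hospital (i.e. leaves Hospital via a parent).
Parents of Hospital: {Comorbidity}.
Enumerating:
  P1: Hospital <- Comorbidity <- Severity -> AgeGroup
  P2: Hospital <- Comorbidity -> AgeGroup
That exhausts the simple backdoor paths. Count: 2.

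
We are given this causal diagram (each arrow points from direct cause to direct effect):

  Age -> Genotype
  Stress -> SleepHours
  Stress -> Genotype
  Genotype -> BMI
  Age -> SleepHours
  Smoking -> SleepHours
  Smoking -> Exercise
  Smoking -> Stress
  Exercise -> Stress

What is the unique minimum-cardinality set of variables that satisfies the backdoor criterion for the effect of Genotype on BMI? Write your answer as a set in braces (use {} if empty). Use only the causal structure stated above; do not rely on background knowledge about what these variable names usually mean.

Variables eligible for adjustment (non-descendants of Genotype, excluding Genotype and BMI): {Age, Exercise, SleepHours, Smoking, Stress}.
Backdoor paths from Genotype to BMI:
  (none)
With no backdoor paths the empty set already satisfies the criterion, and it is trivially minimal.

{}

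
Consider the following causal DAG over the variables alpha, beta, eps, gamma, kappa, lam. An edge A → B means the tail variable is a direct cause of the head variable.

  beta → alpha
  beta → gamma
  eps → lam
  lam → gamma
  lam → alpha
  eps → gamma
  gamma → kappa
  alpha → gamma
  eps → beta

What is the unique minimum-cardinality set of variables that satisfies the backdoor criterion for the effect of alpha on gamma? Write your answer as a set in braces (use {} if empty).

{beta, lam}

Variables eligible for adjustment (non-descendants of alpha, excluding alpha and gamma): {beta, eps, lam}.
Backdoor paths from alpha to gamma:
  P1: alpha <- lam <- eps -> beta -> gamma
  P2: alpha <- lam <- eps -> gamma
  P3: alpha <- lam -> gamma
  P4: alpha <- beta <- eps -> lam -> gamma
  P5: alpha <- beta <- eps -> gamma
  P6: alpha <- beta -> gamma
The empty set is not sufficient: P1 (alpha <- lam <- eps -> beta -> gamma) has no collider blocking it and no conditioned non-collider, so it is open.
Try {beta, lam}:
  P1: blocked at chain node lam ∈ conditioning set.
  P2: blocked at chain node lam ∈ conditioning set.
  P3: blocked at fork node lam ∈ conditioning set.
  P4: blocked at chain node beta ∈ conditioning set.
  P5: blocked at chain node beta ∈ conditioning set.
  P6: blocked at fork node beta ∈ conditioning set.
{beta, lam} contains no descendant of alpha and blocks every backdoor path.
Every element of {beta, lam} is needed (dropping beta leaves P5 open; dropping lam leaves P2 open), so no proper subset is valid.
Among all size-2 subsets of the eligible variables, only {beta, lam} blocks every backdoor path, so it is the unique smallest valid adjustment set.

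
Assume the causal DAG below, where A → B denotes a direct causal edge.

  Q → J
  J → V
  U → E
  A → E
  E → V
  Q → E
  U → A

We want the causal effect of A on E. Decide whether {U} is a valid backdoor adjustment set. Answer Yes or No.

Backdoor paths from A to E (paths whose first edge points into A):
  P1: A <- U -> E
Condition 1 (no descendant of A in the set): holds — descendants of A are {E, V}; none are in {U}.
Condition 2 (every backdoor path blocked by {U}):
  P1: blocked at fork node U ∈ conditioning set.
{U} satisfies the backdoor criterion.

Yes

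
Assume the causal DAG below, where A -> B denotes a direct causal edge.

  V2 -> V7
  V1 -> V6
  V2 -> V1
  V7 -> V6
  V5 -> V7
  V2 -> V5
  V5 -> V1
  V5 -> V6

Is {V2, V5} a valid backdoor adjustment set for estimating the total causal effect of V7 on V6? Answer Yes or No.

Yes

Backdoor paths from V7 to V6 (paths whose first edge points into V7):
  P1: V7 <- V2 -> V5 -> V1 -> V6
  P2: V7 <- V2 -> V5 -> V6
  P3: V7 <- V2 -> V1 <- V5 -> V6
  P4: V7 <- V2 -> V1 -> V6
  P5: V7 <- V5 <- V2 -> V1 -> V6
  P6: V7 <- V5 -> V1 -> V6
  P7: V7 <- V5 -> V6
Condition 1 (no descendant of V7 in the set): holds — descendants of V7 are {V6}; none are in {V2, V5}.
Condition 2 (every backdoor path blocked by {V2, V5}):
  P1: blocked at fork node V2 ∈ conditioning set.
  P2: blocked at fork node V2 ∈ conditioning set.
  P3: blocked at fork node V2 ∈ conditioning set.
  P4: blocked at fork node V2 ∈ conditioning set.
  P5: blocked at chain node V5 ∈ conditioning set.
  P6: blocked at fork node V5 ∈ conditioning set.
  P7: blocked at fork node V5 ∈ conditioning set.
{V2, V5} satisfies the backdoor criterion.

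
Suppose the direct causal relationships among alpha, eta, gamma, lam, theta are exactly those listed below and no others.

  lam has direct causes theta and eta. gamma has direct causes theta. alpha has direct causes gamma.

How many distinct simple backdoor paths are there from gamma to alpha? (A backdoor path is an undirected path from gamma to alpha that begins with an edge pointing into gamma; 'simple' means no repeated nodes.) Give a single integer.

0

A backdoor path from gamma to alpha is any simple undirected path whose first edge points into gamma (i.e. leaves gamma via a parent).
Parents of gamma: {theta}.
No simple path from any parent of gamma reaches alpha without revisiting gamma, so there are no backdoor paths.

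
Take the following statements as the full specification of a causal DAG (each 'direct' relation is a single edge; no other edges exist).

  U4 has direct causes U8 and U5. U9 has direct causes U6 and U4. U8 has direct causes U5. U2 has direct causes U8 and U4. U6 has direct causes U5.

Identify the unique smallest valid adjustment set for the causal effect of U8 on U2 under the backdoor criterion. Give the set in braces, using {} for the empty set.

Variables eligible for adjustment (non-descendants of U8, excluding U8 and U2): {U5, U6}.
Backdoor paths from U8 to U2:
  P1: U8 <- U5 -> U6 -> U9 <- U4 -> U2
  P2: U8 <- U5 -> U4 -> U2
The empty set is not sufficient: P2 (U8 <- U5 -> U4 -> U2) has no collider blocking it and no conditioned non-collider, so it is open.
Try {U5}:
  P1: blocked at fork node U5 ∈ conditioning set.
  P2: blocked at fork node U5 ∈ conditioning set.
{U5} contains no descendant of U8 and blocks every backdoor path.
No other singleton works — e.g. {U6} leaves P2 open — so {U5} is the unique smallest valid adjustment set.

{U5}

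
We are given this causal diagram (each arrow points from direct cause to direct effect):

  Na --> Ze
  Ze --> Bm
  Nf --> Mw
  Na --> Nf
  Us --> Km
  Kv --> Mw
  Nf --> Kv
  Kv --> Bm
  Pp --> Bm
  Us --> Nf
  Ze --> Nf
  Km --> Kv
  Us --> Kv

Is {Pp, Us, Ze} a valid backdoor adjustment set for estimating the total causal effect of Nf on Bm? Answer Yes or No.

Backdoor paths from Nf to Bm (paths whose first edge points into Nf):
  P1: Nf <- Us -> Km -> Kv -> Bm
  P2: Nf <- Us -> Kv -> Bm
  P3: Nf <- Na -> Ze -> Bm
  P4: Nf <- Ze -> Bm
Condition 1 (no descendant of Nf in the set): holds — descendants of Nf are {Bm, Kv, Mw}; none are in {Pp, Us, Ze}.
Condition 2 (every backdoor path blocked by {Pp, Us, Ze}):
  P1: blocked at fork node Us ∈ conditioning set.
  P2: blocked at fork node Us ∈ conditioning set.
  P3: blocked at chain node Ze ∈ conditioning set.
  P4: blocked at fork node Ze ∈ conditioning set.
{Pp, Us, Ze} satisfies the backdoor criterion.

Yes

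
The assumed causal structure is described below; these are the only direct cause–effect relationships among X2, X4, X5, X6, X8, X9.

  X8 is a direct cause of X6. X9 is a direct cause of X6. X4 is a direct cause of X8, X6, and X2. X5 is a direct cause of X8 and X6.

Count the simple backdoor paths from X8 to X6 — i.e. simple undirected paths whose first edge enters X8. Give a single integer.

A backdoor path from X8 to X6 is any simple undirected path whose first edge points into X8 (i.e. leaves X8 via a parent).
Parents of X8: {X4, X5}.
Enumerating:
  P1: X8 <- X4 -> X6
  P2: X8 <- X5 -> X6
That exhausts the simple backdoor paths. Count: 2.

2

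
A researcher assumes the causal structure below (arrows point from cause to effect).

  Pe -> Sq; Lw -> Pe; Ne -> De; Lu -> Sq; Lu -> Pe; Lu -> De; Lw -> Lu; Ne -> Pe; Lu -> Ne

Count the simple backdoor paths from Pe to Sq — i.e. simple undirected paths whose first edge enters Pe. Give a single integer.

A backdoor path from Pe to Sq is any simple undirected path whose first edge points into Pe (i.e. leaves Pe via a parent).
Parents of Pe: {Lu, Lw, Ne}.
Enumerating:
  P1: Pe <- Lw -> Lu -> Sq
  P2: Pe <- Lu -> Sq
  P3: Pe <- Ne <- Lu -> Sq
  P4: Pe <- Ne -> De <- Lu -> Sq
That exhausts the simple backdoor paths. Count: 4.

4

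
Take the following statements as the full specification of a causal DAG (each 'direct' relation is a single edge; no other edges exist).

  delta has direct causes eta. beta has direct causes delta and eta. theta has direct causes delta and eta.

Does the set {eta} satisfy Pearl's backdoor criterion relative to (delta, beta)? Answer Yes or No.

Yes

Backdoor paths from delta to beta (paths whose first edge points into delta):
  P1: delta <- eta -> beta
Condition 1 (no descendant of delta in the set): holds — descendants of delta are {beta, theta}; none are in {eta}.
Condition 2 (every backdoor path blocked by {eta}):
  P1: blocked at fork node eta ∈ conditioning set.
{eta} satisfies the backdoor criterion.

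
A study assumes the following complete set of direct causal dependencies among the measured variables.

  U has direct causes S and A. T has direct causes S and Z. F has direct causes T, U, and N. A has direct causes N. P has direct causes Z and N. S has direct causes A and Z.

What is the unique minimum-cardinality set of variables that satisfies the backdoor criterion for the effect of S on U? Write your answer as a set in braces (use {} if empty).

{A}

Variables eligible for adjustment (non-descendants of S, excluding S and U): {A, N, P, Z}.
Backdoor paths from S to U:
  P1: S <- Z -> T -> F <- N -> A -> U
  P2: S <- Z -> T -> F <- U
  P3: S <- Z -> P <- N -> A -> U
  P4: S <- Z -> P <- N -> F <- U
  P5: S <- A <- N -> F <- U
  P6: S <- A <- N -> P <- Z -> T -> F <- U
  P7: S <- A -> U
The empty set is not sufficient: P7 (S <- A -> U) has no collider blocking it and no conditioned non-collider, so it is open.
Try {A}:
  P1: blocked at collider F (neither it nor any descendant is in the conditioning set).
  P2: blocked at collider F (neither it nor any descendant is in the conditioning set).
  P3: blocked at collider P (neither it nor any descendant is in the conditioning set).
  P4: blocked at collider P (neither it nor any descendant is in the conditioning set).
  P5: blocked at chain node A ∈ conditioning set.
  P6: blocked at chain node A ∈ conditioning set.
  P7: blocked at fork node A ∈ conditioning set.
{A} contains no descendant of S and blocks every backdoor path.
No other singleton works — e.g. {N} leaves P7 open — so {A} is the unique smallest valid adjustment set.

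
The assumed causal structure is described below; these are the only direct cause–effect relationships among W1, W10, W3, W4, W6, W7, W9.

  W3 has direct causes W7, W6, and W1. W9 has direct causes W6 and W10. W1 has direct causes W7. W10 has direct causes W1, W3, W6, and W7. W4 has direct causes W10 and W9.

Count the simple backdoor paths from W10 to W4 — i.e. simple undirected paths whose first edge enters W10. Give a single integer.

A backdoor path from W10 to W4 is any simple undirected path whose first edge points into W10 (i.e. leaves W10 via a parent).
Parents of W10: {W1, W3, W6, W7}.
Enumerating:
  P1: W10 <- W7 -> W1 -> W3 <- W6 -> W9 -> W4
  P2: W10 <- W7 -> W3 <- W6 -> W9 -> W4
  P3: W10 <- W1 <- W7 -> W3 <- W6 -> W9 -> W4
  P4: W10 <- W1 -> W3 <- W6 -> W9 -> W4
  P5: W10 <- W6 -> W9 -> W4
  P6: W10 <- W3 <- W6 -> W9 -> W4
That exhausts the simple backdoor paths. Count: 6.

6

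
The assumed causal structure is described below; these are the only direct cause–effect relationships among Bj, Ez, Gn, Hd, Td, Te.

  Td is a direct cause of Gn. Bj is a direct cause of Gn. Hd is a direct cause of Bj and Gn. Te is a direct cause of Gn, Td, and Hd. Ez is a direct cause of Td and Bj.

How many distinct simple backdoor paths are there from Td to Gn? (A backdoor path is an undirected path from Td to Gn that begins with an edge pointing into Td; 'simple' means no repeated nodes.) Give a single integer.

A backdoor path from Td to Gn is any simple undirected path whose first edge points into Td (i.e. leaves Td via a parent).
Parents of Td: {Ez, Te}.
Enumerating:
  P1: Td <- Ez -> Bj <- Hd <- Te -> Gn
  P2: Td <- Ez -> Bj <- Hd -> Gn
  P3: Td <- Ez -> Bj -> Gn
  P4: Td <- Te -> Hd -> Bj -> Gn
  P5: Td <- Te -> Hd -> Gn
  P6: Td <- Te -> Gn
That exhausts the simple backdoor paths. Count: 6.

6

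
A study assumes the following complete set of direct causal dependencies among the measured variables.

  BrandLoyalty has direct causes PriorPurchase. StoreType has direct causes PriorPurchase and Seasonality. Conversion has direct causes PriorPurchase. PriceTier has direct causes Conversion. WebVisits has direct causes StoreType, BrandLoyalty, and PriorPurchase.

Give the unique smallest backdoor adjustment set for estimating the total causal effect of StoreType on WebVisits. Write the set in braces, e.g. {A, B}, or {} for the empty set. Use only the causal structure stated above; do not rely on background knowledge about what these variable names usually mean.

Variables eligible for adjustment (non-descendants of StoreType, excluding StoreType and WebVisits): {BrandLoyalty, Conversion, PriceTier, PriorPurchase, Seasonality}.
Backdoor paths from StoreType to WebVisits:
  P1: StoreType <- PriorPurchase -> BrandLoyalty -> WebVisits
  P2: StoreType <- PriorPurchase -> WebVisits
The empty set is not sufficient: P1 (StoreType <- PriorPurchase -> BrandLoyalty -> WebVisits) has no collider blocking it and no conditioned non-collider, so it is open.
Try {PriorPurchase}:
  P1: blocked at fork node PriorPurchase ∈ conditioning set.
  P2: blocked at fork node PriorPurchase ∈ conditioning set.
{PriorPurchase} contains no descendant of StoreType and blocks every backdoor path.
No other singleton works — e.g. {Seasonality} leaves P1 open — so {PriorPurchase} is the unique smallest valid adjustment set.

{PriorPurchase}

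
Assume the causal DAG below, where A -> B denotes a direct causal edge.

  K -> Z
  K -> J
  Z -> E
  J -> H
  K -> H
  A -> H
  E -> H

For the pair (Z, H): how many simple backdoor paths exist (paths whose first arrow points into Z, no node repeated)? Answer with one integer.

A backdoor path from Z to H is any simple undirected path whose first edge points into Z (i.e. leaves Z via a parent).
Parents of Z: {K}.
Enumerating:
  P1: Z <- K -> J -> H
  P2: Z <- K -> H
That exhausts the simple backdoor paths. Count: 2.

2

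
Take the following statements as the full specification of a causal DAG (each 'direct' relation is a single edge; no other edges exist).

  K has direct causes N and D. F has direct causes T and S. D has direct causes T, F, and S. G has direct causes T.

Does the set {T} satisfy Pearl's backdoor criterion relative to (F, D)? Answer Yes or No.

No

Backdoor paths from F to D (paths whose first edge points into F):
  P1: F <- S -> D
  P2: F <- T -> D
Condition 1 (no descendant of F in the set): holds — descendants of F are {D, K}; none are in {T}.
Condition 2 (every backdoor path blocked by {T}):
  P1: open — no interior node is in the conditioning set.
  P2: blocked at fork node T ∈ conditioning set.
{T} does not satisfy the backdoor criterion.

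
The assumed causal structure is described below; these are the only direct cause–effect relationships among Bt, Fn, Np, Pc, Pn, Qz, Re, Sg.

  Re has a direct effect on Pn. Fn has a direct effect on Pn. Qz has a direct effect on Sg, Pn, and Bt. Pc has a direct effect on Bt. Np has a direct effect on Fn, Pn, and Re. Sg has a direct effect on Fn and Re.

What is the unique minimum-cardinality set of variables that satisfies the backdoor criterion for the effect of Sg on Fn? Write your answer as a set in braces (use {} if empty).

{}

Variables eligible for adjustment (non-descendants of Sg, excluding Sg and Fn): {Bt, Np, Pc, Qz}.
Backdoor paths from Sg to Fn:
  P1: Sg <- Qz -> Pn <- Np -> Fn
  P2: Sg <- Qz -> Pn <- Fn
  P3: Sg <- Qz -> Pn <- Re <- Np -> Fn
Each backdoor path contains an unconditioned collider, so every path is already blocked with the empty conditioning set:
  P1: blocked at collider Pn (neither it nor any descendant is in the conditioning set).
  P2: blocked at collider Pn (neither it nor any descendant is in the conditioning set).
  P3: blocked at collider Pn (neither it nor any descendant is in the conditioning set).
The empty set is therefore the unique smallest valid set.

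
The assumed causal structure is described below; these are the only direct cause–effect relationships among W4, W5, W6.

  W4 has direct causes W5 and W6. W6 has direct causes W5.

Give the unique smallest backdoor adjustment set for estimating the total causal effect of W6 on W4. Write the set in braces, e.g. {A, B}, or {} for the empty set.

Variables eligible for adjustment (non-descendants of W6, excluding W6 and W4): {W5}.
Backdoor paths from W6 to W4:
  P1: W6 <- W5 -> W4
The empty set is not sufficient: P1 (W6 <- W5 -> W4) has no collider blocking it and no conditioned non-collider, so it is open.
Try {W5}:
  P1: blocked at fork node W5 ∈ conditioning set.
{W5} contains no descendant of W6 and blocks every backdoor path.
{W5} is the unique smallest valid adjustment set.

{W5}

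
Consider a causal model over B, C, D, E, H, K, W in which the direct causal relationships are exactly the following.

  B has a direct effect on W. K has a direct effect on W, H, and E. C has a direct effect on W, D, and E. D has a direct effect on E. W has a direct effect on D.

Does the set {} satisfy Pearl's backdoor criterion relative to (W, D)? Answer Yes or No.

No

Backdoor paths from W to D (paths whose first edge points into W):
  P1: W <- K -> E <- C -> D
  P2: W <- K -> E <- D
  P3: W <- C -> D
  P4: W <- C -> E <- D
Condition 1 (no descendant of W in the set): holds — descendants of W are {D, E}; none are in {}.
Condition 2 (every backdoor path blocked by {}):
  P1: blocked at collider E (neither it nor any descendant is in the conditioning set).
  P2: blocked at collider E (neither it nor any descendant is in the conditioning set).
  P3: open — no interior node is in the conditioning set.
  P4: blocked at collider E (neither it nor any descendant is in the conditioning set).
{} does not satisfy the backdoor criterion.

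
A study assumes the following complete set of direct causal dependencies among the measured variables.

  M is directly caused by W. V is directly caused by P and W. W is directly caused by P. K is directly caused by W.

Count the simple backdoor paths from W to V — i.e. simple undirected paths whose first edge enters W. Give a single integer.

A backdoor path from W to V is any simple undirected path whose first edge points into W (i.e. leaves W via a parent).
Parents of W: {P}.
Enumerating:
  P1: W <- P -> V
That exhausts the simple backdoor paths. Count: 1.

1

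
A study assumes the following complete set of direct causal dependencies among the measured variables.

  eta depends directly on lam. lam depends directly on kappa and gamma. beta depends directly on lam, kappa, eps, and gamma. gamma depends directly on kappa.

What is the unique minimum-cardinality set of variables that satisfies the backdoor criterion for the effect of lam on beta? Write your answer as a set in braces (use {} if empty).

{gamma, kappa}

Variables eligible for adjustment (non-descendants of lam, excluding lam and beta): {eps, gamma, kappa}.
Backdoor paths from lam to beta:
  P1: lam <- kappa -> gamma -> beta
  P2: lam <- kappa -> beta
  P3: lam <- gamma <- kappa -> beta
  P4: lam <- gamma -> beta
The empty set is not sufficient: P1 (lam <- kappa -> gamma -> beta) has no collider blocking it and no conditioned non-collider, so it is open.
Try {gamma, kappa}:
  P1: blocked at fork node kappa ∈ conditioning set.
  P2: blocked at fork node kappa ∈ conditioning set.
  P3: blocked at chain node gamma ∈ conditioning set.
  P4: blocked at fork node gamma ∈ conditioning set.
{gamma, kappa} contains no descendant of lam and blocks every backdoor path.
Every element of {gamma, kappa} is needed (dropping gamma leaves P4 open; dropping kappa leaves P2 open), so no proper subset is valid.
Among all size-2 subsets of the eligible variables, only {gamma, kappa} blocks every backdoor path, so it is the unique smallest valid adjustment set.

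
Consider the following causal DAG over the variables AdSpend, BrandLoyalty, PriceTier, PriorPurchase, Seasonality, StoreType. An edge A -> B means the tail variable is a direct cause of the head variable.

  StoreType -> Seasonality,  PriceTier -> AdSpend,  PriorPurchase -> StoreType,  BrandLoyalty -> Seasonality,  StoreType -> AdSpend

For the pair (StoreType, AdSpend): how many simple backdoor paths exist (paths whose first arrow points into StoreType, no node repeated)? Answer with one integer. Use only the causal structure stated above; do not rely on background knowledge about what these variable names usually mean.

A backdoor path from StoreType to AdSpend is any simple undirected path whose first edge points into StoreType (i.e. leaves StoreType via a parent).
Parents of StoreType: {PriorPurchase}.
No simple path from any parent of StoreType reaches AdSpend without revisiting StoreType, so there are no backdoor paths.

0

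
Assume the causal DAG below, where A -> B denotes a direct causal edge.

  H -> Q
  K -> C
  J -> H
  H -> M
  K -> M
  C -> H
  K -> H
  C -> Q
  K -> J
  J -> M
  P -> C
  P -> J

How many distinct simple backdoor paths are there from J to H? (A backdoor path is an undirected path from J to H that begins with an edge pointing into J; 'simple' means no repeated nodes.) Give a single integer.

8

A backdoor path from J to H is any simple undirected path whose first edge points into J (i.e. leaves J via a parent).
Parents of J: {K, P}.
Enumerating:
  P1: J <- P -> C <- K -> H
  P2: J <- P -> C <- K -> M <- H
  P3: J <- P -> C -> H
  P4: J <- P -> C -> Q <- H
  P5: J <- K -> C -> H
  P6: J <- K -> C -> Q <- H
  P7: J <- K -> H
  P8: J <- K -> M <- H
That exhausts the simple backdoor paths. Count: 8.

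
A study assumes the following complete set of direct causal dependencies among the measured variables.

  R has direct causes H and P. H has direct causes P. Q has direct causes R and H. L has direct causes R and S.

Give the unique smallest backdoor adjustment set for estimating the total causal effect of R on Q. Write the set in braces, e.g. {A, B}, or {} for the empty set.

{H}

Variables eligible for adjustment (non-descendants of R, excluding R and Q): {H, P, S}.
Backdoor paths from R to Q:
  P1: R <- P -> H -> Q
  P2: R <- H -> Q
The empty set is not sufficient: P1 (R <- P -> H -> Q) has no collider blocking it and no conditioned non-collider, so it is open.
Try {H}:
  P1: blocked at chain node H ∈ conditioning set.
  P2: blocked at fork node H ∈ conditioning set.
{H} contains no descendant of R and blocks every backdoor path.
No other singleton works — e.g. {P} leaves P2 open — so {H} is the unique smallest valid adjustment set.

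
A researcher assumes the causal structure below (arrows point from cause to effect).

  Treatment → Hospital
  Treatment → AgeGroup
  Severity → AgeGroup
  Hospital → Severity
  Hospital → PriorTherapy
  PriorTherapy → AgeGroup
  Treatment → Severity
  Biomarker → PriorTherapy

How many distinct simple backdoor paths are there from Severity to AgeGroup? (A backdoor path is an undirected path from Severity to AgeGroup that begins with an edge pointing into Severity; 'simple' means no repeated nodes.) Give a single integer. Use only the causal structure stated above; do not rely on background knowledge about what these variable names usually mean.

4

A backdoor path from Severity to AgeGroup is any simple undirected path whose first edge points into Severity (i.e. leaves Severity via a parent).
Parents of Severity: {Hospital, Treatment}.
Enumerating:
  P1: Severity <- Treatment -> Hospital -> PriorTherapy -> AgeGroup
  P2: Severity <- Treatment -> AgeGroup
  P3: Severity <- Hospital <- Treatment -> AgeGroup
  P4: Severity <- Hospital -> PriorTherapy -> AgeGroup
That exhausts the simple backdoor paths. Count: 4.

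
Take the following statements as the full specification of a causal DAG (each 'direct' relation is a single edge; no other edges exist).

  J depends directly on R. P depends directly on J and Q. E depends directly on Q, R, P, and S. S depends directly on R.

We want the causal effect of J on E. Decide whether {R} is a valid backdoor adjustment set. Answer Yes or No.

Yes

Backdoor paths from J to E (paths whose first edge points into J):
  P1: J <- R -> S -> E
  P2: J <- R -> E
Condition 1 (no descendant of J in the set): holds — descendants of J are {E, P}; none are in {R}.
Condition 2 (every backdoor path blocked by {R}):
  P1: blocked at fork node R ∈ conditioning set.
  P2: blocked at fork node R ∈ conditioning set.
{R} satisfies the backdoor criterion.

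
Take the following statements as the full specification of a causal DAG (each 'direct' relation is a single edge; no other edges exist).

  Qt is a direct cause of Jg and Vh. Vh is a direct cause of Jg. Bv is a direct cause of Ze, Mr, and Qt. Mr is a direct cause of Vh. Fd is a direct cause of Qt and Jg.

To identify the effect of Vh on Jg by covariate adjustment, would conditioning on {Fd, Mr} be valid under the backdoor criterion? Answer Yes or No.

No

Backdoor paths from Vh to Jg (paths whose first edge points into Vh):
  P1: Vh <- Mr <- Bv -> Qt <- Fd -> Jg
  P2: Vh <- Mr <- Bv -> Qt -> Jg
  P3: Vh <- Qt <- Fd -> Jg
  P4: Vh <- Qt -> Jg
Condition 1 (no descendant of Vh in the set): holds — descendants of Vh are {Jg}; none are in {Fd, Mr}.
Condition 2 (every backdoor path blocked by {Fd, Mr}):
  P1: blocked at chain node Mr ∈ conditioning set.
  P2: blocked at chain node Mr ∈ conditioning set.
  P3: blocked at fork node Fd ∈ conditioning set.
  P4: open — no interior node is in the conditioning set.
{Fd, Mr} does not satisfy the backdoor criterion.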